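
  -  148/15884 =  - 37/3971= - 0.01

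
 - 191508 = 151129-342637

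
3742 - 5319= - 1577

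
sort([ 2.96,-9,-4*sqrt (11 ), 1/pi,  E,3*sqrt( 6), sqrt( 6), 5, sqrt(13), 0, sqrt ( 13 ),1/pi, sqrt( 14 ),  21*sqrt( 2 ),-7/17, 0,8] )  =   [- 4*sqrt(11), - 9, - 7/17, 0, 0, 1/pi, 1/pi, sqrt(6 ), E,2.96,sqrt(13),sqrt( 13),sqrt( 14), 5, 3 * sqrt ( 6),8, 21*sqrt (2)] 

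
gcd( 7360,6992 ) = 368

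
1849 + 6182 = 8031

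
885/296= 2+293/296 = 2.99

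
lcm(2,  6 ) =6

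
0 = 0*3888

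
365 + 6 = 371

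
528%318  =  210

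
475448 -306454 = 168994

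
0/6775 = 0 = 0.00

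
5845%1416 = 181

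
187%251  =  187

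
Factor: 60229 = 13^1 * 41^1 * 113^1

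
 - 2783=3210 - 5993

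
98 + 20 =118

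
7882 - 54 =7828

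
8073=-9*(  -  897)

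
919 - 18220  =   - 17301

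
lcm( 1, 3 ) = 3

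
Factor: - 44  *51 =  - 2244= - 2^2*3^1*11^1* 17^1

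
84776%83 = 33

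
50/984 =25/492= 0.05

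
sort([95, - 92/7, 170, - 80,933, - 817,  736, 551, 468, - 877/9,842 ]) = [ - 817,- 877/9, - 80, - 92/7,  95 , 170,468, 551,736, 842,933] 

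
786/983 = 786/983 = 0.80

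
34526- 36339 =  - 1813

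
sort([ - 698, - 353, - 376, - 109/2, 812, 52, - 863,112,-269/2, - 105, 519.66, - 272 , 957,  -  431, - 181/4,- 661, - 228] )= [- 863,-698,- 661,  -  431, - 376, - 353, - 272,-228,-269/2,- 105,  -  109/2, - 181/4,52, 112, 519.66,  812,  957]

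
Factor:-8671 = -13^1*23^1*29^1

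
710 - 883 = - 173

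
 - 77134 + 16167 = - 60967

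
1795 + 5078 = 6873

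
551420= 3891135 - 3339715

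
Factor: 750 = 2^1*3^1*5^3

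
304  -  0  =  304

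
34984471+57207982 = 92192453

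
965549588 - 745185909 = 220363679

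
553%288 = 265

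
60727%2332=95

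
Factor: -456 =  - 2^3 * 3^1*19^1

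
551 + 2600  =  3151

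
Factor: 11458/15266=337^1*449^(-1)= 337/449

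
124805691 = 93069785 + 31735906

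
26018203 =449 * 57947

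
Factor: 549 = 3^2*61^1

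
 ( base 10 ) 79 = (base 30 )2j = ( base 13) 61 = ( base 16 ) 4f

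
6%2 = 0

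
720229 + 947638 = 1667867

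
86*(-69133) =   -  5945438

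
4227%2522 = 1705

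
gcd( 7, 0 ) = 7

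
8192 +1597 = 9789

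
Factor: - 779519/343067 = - 13^1*61^1*349^ ( - 1) = - 793/349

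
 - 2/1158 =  - 1/579 = - 0.00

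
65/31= 65/31 = 2.10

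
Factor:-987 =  -3^1*7^1 * 47^1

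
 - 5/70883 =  - 1 + 70878/70883 = - 0.00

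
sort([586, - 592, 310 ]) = [-592,310, 586 ]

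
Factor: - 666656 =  - 2^5*83^1*251^1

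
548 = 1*548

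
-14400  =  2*( - 7200)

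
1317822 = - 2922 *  ( - 451)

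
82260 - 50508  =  31752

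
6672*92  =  613824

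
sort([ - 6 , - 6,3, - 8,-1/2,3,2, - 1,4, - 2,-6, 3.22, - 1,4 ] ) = [  -  8,  -  6  ,- 6,- 6,- 2, - 1, - 1,- 1/2,2,3,3,3.22,  4,4 ]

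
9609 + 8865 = 18474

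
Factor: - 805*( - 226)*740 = 2^3 * 5^2 * 7^1*23^1*37^1*113^1 = 134628200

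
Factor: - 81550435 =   -  5^1*41^1*397807^1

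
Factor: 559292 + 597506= 2^1*578399^1= 1156798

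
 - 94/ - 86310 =47/43155 = 0.00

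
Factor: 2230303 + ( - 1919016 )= 311287 = 17^1*18311^1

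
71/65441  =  71/65441 =0.00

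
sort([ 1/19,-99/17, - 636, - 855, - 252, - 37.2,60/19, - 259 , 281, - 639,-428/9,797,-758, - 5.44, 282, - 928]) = [ -928, - 855,-758, - 639,-636,  -  259, - 252,-428/9, - 37.2, - 99/17, - 5.44,1/19, 60/19, 281, 282,  797 ] 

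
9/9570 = 3/3190 = 0.00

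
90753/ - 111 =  - 30251/37 = - 817.59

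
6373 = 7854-1481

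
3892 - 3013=879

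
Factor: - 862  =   - 2^1* 431^1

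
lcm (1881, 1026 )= 11286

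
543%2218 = 543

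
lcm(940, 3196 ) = 15980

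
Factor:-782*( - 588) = 2^3*3^1*7^2* 17^1  *  23^1 = 459816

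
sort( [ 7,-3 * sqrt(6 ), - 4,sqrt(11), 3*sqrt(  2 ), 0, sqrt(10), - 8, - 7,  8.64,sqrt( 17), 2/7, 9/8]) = [-8, - 3*sqrt(6), - 7, - 4, 0,  2/7 , 9/8, sqrt(10 ), sqrt( 11), sqrt ( 17),  3*sqrt ( 2 ), 7, 8.64]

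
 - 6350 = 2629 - 8979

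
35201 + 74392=109593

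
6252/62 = 3126/31=100.84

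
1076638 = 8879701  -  7803063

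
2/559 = 2/559 = 0.00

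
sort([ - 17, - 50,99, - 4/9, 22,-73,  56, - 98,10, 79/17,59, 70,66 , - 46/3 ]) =[-98,-73, - 50,-17,-46/3,-4/9,79/17,10,22,56, 59,66, 70,99] 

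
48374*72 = 3482928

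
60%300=60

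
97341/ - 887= - 110 + 229/887 = -109.74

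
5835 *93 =542655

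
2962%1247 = 468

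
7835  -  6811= 1024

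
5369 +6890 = 12259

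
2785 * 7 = 19495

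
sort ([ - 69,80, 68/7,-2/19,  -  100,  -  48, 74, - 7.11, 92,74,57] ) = [ - 100, - 69,-48,- 7.11, - 2/19, 68/7, 57  ,  74,74,80, 92 ] 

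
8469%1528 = 829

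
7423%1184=319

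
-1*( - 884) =884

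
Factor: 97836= 2^2*3^1*31^1*263^1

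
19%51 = 19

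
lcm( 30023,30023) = 30023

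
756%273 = 210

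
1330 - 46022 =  - 44692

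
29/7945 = 29/7945 = 0.00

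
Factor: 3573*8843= 3^2*37^1*239^1*397^1 = 31596039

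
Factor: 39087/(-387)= - 101=   - 101^1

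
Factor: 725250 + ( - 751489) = -19^1*1381^1=- 26239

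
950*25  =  23750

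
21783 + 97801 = 119584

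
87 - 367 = - 280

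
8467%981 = 619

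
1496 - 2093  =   - 597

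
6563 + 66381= 72944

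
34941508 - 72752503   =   - 37810995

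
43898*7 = 307286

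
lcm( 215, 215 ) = 215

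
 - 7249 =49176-56425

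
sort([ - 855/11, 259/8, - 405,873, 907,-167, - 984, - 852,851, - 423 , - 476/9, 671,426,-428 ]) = [ - 984,-852,  -  428,-423, - 405, - 167, - 855/11, - 476/9, 259/8,426,  671,  851,873, 907] 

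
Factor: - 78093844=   -  2^2*1061^1*18401^1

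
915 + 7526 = 8441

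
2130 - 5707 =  - 3577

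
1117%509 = 99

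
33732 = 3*11244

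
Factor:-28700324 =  - 2^2*311^1*23071^1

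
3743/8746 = 3743/8746 = 0.43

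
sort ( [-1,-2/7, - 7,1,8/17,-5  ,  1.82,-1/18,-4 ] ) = [  -  7, - 5, - 4,-1, - 2/7, - 1/18, 8/17,1,  1.82] 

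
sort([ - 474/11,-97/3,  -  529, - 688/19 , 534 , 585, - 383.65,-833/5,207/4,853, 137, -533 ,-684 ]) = [-684, - 533, - 529,  -  383.65, - 833/5, - 474/11,-688/19 , - 97/3 , 207/4,137,534, 585 , 853 ]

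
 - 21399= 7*( - 3057)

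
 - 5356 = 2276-7632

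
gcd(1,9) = 1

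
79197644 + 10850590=90048234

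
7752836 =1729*4484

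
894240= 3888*230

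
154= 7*22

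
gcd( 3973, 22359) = 29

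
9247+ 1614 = 10861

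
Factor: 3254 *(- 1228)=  - 3995912  =  -2^3*307^1*1627^1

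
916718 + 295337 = 1212055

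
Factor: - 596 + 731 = 135 = 3^3 * 5^1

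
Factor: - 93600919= - 93600919^1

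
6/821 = 6/821= 0.01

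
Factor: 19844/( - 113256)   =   - 41/234 = - 2^( - 1)* 3^( - 2 )*13^( - 1)*41^1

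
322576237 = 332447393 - 9871156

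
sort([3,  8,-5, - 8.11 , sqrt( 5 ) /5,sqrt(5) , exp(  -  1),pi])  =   [ - 8.11,  -  5,exp( - 1) , sqrt(5) /5, sqrt( 5),3,pi,8 ] 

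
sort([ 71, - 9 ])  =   [ - 9  ,  71 ]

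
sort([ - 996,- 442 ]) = [ - 996,-442]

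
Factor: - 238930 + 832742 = 593812  =  2^2*53^1*2801^1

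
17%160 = 17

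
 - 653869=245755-899624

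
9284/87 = 106 + 62/87 = 106.71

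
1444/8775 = 1444/8775 = 0.16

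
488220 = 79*6180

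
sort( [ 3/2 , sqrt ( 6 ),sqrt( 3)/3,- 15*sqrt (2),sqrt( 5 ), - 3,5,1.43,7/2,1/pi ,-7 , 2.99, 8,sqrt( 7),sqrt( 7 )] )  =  [-15*sqrt( 2) ,-7, - 3,1/pi,sqrt(3)/3,1.43, 3/2,sqrt( 5 ),sqrt ( 6) , sqrt( 7),sqrt( 7), 2.99,7/2 , 5,8]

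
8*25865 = 206920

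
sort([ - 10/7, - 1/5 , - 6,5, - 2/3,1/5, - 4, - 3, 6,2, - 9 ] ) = [ - 9 , -6, - 4,-3, - 10/7, - 2/3, - 1/5,1/5,  2,5,6]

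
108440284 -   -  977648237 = 1086088521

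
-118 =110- 228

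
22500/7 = 3214 + 2/7 =3214.29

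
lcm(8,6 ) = 24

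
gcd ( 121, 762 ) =1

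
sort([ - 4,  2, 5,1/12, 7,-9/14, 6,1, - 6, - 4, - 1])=[ - 6, - 4, - 4, - 1, - 9/14, 1/12, 1, 2,  5, 6, 7] 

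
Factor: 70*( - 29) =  - 2^1 * 5^1 * 7^1* 29^1 = -  2030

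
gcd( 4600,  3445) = 5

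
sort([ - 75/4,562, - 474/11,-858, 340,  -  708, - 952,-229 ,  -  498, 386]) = [-952, - 858, - 708, - 498,  -  229 , - 474/11,-75/4, 340, 386, 562]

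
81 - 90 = -9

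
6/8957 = 6/8957= 0.00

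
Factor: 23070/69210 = 3^( - 1 ) = 1/3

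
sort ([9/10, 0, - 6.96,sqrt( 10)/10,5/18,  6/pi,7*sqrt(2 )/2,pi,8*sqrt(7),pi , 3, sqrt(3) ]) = [ - 6.96,0,5/18,sqrt( 10)/10, 9/10, sqrt( 3 ),6/pi, 3 , pi,pi, 7*sqrt ( 2)/2,8*sqrt (7 )]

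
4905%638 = 439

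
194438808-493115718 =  - 298676910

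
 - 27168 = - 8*3396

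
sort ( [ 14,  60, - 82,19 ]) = [- 82, 14,19,60]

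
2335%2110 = 225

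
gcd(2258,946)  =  2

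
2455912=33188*74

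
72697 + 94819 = 167516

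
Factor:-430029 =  - 3^4*5309^1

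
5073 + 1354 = 6427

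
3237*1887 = 6108219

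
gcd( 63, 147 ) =21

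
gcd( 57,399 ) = 57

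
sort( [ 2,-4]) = [ - 4,  2 ] 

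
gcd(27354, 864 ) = 6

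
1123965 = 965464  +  158501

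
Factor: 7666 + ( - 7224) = 442 = 2^1 * 13^1 * 17^1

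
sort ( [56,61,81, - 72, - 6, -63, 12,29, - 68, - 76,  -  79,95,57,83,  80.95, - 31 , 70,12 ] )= [ - 79, - 76, - 72 , - 68, - 63, - 31, - 6, 12,12,29,56,57, 61, 70,80.95,81,83, 95] 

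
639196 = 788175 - 148979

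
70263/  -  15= - 4685 + 4/5 = -  4684.20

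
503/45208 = 503/45208 = 0.01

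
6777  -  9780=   -  3003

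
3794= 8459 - 4665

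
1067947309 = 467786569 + 600160740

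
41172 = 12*3431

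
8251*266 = 2194766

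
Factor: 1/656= 2^( -4) *41^( - 1 ) 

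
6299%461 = 306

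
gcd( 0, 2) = 2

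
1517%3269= 1517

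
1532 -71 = 1461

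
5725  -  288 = 5437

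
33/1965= 11/655 = 0.02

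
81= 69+12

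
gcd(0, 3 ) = 3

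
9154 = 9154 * 1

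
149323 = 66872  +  82451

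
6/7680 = 1/1280  =  0.00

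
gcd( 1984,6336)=64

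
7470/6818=1+326/3409 = 1.10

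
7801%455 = 66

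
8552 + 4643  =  13195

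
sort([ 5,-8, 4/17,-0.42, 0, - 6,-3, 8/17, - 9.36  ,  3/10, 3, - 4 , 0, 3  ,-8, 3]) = [-9.36,-8,-8,-6 , - 4,- 3, - 0.42, 0,0,4/17,  3/10, 8/17, 3 , 3, 3 , 5 ]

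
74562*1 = 74562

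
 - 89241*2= - 178482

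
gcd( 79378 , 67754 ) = 2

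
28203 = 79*357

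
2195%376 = 315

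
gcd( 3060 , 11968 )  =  68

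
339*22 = 7458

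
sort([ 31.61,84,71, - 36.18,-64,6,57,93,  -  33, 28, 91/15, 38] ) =[-64,  -  36.18 ,-33, 6 , 91/15,28, 31.61,38, 57,71,84,93]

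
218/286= 109/143 = 0.76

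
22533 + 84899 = 107432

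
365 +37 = 402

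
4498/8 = 562 + 1/4= 562.25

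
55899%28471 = 27428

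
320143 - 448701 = - 128558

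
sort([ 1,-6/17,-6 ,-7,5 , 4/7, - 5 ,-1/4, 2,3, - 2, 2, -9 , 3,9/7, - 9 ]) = [-9,-9,-7,-6 , - 5,-2, - 6/17, - 1/4,  4/7,1,9/7,2,  2 , 3  ,  3,  5 ] 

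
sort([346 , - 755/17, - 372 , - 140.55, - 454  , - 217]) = [ - 454, - 372, - 217, - 140.55,- 755/17, 346]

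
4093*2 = 8186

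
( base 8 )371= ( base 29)8h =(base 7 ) 504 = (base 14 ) 13b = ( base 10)249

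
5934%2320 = 1294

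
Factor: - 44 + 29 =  - 15= - 3^1 * 5^1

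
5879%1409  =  243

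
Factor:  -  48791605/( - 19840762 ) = 2^(-1 )*5^1*53^(-1)*131^1*163^1*457^1 * 187177^( - 1) 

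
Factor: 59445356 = 2^2*14861339^1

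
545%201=143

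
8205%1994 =229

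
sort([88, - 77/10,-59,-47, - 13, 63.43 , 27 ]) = [ - 59,  -  47, - 13 , - 77/10,27, 63.43, 88]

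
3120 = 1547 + 1573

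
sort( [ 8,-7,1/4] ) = [ - 7, 1/4,8 ] 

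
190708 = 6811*28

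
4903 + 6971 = 11874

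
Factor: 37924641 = 3^2*541^1*7789^1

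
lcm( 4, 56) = 56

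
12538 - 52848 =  - 40310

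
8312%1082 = 738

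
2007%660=27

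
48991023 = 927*52849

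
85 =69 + 16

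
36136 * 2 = 72272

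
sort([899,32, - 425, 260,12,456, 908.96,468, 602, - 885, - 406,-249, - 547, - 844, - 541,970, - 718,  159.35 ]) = [ - 885, - 844 ,-718, -547, - 541,-425,- 406, - 249, 12 , 32,159.35,260,456, 468,602,899, 908.96,  970]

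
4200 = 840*5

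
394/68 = 5+27/34  =  5.79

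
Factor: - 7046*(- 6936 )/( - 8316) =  - 4072588/693  =  - 2^2 * 3^( - 2)*7^( - 1)*11^( - 1) * 13^1*17^2* 271^1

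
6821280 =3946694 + 2874586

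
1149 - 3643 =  - 2494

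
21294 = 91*234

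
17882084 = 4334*4126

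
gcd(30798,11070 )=18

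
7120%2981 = 1158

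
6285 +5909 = 12194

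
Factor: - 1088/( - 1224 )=8/9 = 2^3*3^(-2)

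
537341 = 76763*7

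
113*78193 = 8835809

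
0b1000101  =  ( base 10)69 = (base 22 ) 33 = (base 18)3f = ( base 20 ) 39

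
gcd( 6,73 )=1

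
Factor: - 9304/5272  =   - 1163/659= -659^(  -  1 )*1163^1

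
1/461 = 1/461 = 0.00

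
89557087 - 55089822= 34467265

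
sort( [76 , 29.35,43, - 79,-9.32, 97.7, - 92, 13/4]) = [ - 92, - 79, - 9.32,13/4, 29.35, 43,76, 97.7]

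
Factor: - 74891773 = - 11^1 * 127^1*53609^1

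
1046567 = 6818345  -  5771778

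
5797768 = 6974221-1176453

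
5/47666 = 5/47666 = 0.00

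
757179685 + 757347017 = 1514526702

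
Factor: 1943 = 29^1*67^1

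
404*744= 300576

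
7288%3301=686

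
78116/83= 941 + 13/83 = 941.16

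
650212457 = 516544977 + 133667480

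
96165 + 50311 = 146476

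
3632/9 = 403 + 5/9= 403.56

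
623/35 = 17 + 4/5=17.80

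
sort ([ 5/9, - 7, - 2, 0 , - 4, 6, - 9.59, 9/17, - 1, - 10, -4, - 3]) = [ - 10 , - 9.59, - 7, - 4,  -  4, - 3, - 2, - 1 , 0, 9/17, 5/9,6]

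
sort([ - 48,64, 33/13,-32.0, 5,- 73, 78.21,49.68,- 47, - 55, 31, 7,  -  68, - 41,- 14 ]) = [ - 73, - 68, - 55, - 48,-47, - 41, - 32.0, - 14,33/13, 5,7,31, 49.68,64,78.21 ] 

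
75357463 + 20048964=95406427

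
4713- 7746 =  - 3033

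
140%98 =42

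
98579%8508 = 4991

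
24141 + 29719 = 53860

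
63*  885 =55755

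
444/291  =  1 + 51/97 = 1.53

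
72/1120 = 9/140 = 0.06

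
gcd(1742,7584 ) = 2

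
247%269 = 247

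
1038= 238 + 800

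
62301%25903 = 10495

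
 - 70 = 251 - 321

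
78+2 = 80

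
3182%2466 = 716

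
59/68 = 59/68 =0.87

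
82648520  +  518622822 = 601271342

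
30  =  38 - 8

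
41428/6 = 20714/3 = 6904.67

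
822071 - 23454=798617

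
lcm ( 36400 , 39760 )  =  2584400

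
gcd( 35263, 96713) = 1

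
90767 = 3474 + 87293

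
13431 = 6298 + 7133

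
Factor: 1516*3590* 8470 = 46097466800=2^4 *5^2*7^1*11^2*359^1*379^1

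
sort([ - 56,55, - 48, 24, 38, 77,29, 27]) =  [ -56, - 48, 24,27,29, 38, 55, 77]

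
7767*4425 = 34368975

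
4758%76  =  46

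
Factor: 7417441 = 71^1*104471^1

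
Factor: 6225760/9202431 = 2^5*3^( - 1)*5^1*7^(-1 ) * 167^1 *233^1*438211^( - 1 )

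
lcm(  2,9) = 18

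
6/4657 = 6/4657 = 0.00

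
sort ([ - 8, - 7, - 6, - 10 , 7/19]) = [ - 10, - 8, - 7, - 6 , 7/19] 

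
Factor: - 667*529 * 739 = - 23^3*29^1*739^1=- 260750977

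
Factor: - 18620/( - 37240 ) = 2^( - 1 )  =  1/2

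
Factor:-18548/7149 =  - 2^2*3^( - 1)*2383^( - 1)*4637^1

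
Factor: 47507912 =2^3*113^1 * 52553^1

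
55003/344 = 55003/344 = 159.89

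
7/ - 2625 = - 1/375 = - 0.00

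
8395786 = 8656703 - 260917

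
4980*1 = 4980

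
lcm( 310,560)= 17360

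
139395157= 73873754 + 65521403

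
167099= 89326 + 77773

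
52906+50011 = 102917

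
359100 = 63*5700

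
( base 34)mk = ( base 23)1a9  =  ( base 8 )1400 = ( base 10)768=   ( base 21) 1fc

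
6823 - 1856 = 4967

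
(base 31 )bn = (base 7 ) 1030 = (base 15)194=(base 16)16c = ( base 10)364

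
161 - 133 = 28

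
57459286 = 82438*697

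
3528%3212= 316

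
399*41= 16359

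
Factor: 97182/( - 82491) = - 2^1*3^1*  31^( - 1)*887^(-1)*5399^1 = -32394/27497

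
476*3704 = 1763104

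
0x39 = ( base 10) 57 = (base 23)2B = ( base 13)45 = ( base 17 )36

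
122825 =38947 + 83878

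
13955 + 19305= 33260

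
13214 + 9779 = 22993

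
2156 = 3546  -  1390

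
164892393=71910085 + 92982308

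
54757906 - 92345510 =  -37587604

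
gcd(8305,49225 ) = 55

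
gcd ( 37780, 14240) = 20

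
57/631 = 57/631 = 0.09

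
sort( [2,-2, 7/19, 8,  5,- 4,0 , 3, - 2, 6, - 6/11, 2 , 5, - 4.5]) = [ - 4.5,-4,-2, - 2, - 6/11 , 0, 7/19,  2,  2,  3,5,5 , 6 , 8 ]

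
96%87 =9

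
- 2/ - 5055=2/5055 = 0.00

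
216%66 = 18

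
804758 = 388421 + 416337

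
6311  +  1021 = 7332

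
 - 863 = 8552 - 9415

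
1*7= 7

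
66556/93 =66556/93 = 715.66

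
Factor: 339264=2^6*3^2*19^1*31^1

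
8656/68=127 + 5/17 = 127.29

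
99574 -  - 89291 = 188865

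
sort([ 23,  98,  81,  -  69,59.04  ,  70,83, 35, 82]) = [-69,23, 35,59.04,  70,81,82 , 83, 98 ]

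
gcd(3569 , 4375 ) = 1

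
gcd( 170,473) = 1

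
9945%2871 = 1332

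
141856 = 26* 5456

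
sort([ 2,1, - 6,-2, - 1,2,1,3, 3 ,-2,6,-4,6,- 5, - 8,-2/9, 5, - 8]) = [ - 8,  -  8, - 6, -5, -4, - 2, - 2,-1, - 2/9,  1,1, 2, 2, 3,3, 5,6, 6] 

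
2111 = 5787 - 3676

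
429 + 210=639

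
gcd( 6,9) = 3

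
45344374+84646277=129990651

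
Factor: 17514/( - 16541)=  -  2^1*3^2*17^( - 1) = - 18/17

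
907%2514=907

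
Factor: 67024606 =2^1*11^1*709^1 * 4297^1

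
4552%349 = 15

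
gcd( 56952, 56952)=56952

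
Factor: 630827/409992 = 2^( - 3)*3^( - 1 )*11^( - 1 )*1553^( - 1) * 630827^1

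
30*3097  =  92910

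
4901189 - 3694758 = 1206431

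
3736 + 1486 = 5222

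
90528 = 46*1968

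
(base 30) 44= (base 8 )174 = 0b1111100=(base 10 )124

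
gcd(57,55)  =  1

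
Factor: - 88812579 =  - 3^1*137^1*281^1*769^1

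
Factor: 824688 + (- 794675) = 30013 = 30013^1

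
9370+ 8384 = 17754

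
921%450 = 21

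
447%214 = 19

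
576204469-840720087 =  - 264515618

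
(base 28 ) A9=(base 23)cd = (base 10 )289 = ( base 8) 441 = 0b100100001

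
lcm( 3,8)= 24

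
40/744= 5/93  =  0.05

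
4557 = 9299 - 4742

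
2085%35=20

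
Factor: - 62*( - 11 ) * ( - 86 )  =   -2^2*11^1*31^1*43^1  =  - 58652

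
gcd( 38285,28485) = 5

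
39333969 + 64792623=104126592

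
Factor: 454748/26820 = 763/45 = 3^( - 2 )*5^( - 1)*7^1*109^1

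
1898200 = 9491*200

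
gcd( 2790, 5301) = 279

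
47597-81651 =  -  34054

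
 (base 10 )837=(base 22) 1G1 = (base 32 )q5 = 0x345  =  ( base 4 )31011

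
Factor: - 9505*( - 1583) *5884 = 88533105860 =2^2*5^1*1471^1 * 1583^1 *1901^1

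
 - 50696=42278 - 92974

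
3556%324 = 316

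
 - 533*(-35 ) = 18655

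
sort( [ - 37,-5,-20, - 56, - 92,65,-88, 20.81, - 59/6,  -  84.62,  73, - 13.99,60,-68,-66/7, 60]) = [ - 92,- 88, - 84.62, - 68,-56,-37,-20,-13.99,-59/6, - 66/7, - 5,  20.81, 60,60,65, 73] 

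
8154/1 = 8154 = 8154.00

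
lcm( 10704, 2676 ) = 10704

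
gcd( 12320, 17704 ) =8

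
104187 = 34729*3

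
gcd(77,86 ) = 1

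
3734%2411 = 1323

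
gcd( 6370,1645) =35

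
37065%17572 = 1921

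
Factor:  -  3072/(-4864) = 2^2 * 3^1*19^ ( - 1 ) = 12/19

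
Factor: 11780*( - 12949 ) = -152539220 = - 2^2 *5^1*19^1 * 23^1  *31^1 * 563^1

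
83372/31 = 83372/31 = 2689.42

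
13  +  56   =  69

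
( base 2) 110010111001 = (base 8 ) 6271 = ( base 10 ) 3257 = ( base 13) 1637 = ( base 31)3C2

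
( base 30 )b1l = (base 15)2E36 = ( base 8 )23337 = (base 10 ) 9951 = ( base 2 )10011011011111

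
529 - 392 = 137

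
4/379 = 4/379= 0.01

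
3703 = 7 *529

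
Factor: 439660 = 2^2*5^1*13^1*19^1*89^1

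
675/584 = 1+91/584 =1.16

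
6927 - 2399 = 4528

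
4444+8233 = 12677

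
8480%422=40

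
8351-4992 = 3359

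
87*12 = 1044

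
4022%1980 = 62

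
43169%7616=5089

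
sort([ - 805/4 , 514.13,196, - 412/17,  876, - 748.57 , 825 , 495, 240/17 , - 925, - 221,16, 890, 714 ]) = [ -925, - 748.57,  -  221, - 805/4, - 412/17, 240/17 , 16 , 196,495,514.13, 714 , 825, 876 , 890]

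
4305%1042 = 137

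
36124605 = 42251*855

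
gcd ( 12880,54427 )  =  1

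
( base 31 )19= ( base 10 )40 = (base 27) 1d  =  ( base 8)50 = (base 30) 1A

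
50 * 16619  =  830950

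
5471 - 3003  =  2468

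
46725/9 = 15575/3=5191.67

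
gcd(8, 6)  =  2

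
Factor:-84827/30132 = -2^(-2 )*3^( - 5)*31^( - 1 )*84827^1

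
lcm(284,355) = 1420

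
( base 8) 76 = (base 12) 52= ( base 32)1u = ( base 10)62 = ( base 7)116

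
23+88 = 111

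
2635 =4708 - 2073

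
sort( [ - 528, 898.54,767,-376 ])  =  [-528,-376, 767, 898.54]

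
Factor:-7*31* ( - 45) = 3^2*5^1*7^1*31^1 = 9765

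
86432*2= 172864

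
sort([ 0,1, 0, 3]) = [ 0,0, 1, 3 ]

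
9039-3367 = 5672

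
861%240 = 141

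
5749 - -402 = 6151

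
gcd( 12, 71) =1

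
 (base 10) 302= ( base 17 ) 10D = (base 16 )12e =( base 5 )2202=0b100101110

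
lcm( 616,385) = 3080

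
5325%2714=2611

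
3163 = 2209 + 954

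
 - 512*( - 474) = 242688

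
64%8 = 0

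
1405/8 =175  +  5/8 = 175.62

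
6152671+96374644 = 102527315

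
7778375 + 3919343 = 11697718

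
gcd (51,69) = 3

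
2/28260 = 1/14130  =  0.00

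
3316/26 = 127 + 7/13  =  127.54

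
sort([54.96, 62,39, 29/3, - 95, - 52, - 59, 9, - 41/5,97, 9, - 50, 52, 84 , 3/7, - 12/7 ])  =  [-95 ,  -  59, - 52, - 50, - 41/5 , - 12/7,3/7,9,9 , 29/3, 39, 52, 54.96, 62, 84,97 ]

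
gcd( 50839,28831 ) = 1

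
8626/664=4313/332 = 12.99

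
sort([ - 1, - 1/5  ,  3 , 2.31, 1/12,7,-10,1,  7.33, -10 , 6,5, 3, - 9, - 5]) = [  -  10, -10, - 9, - 5 ,- 1, - 1/5, 1/12,1,2.31,3, 3,5, 6 , 7,7.33 ]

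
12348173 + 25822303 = 38170476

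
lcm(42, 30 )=210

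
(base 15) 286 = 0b1001000000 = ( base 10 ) 576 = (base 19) 1b6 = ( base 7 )1452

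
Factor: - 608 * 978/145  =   - 2^6 * 3^1*5^( - 1) * 19^1 * 29^( - 1 )*163^1 = -594624/145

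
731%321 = 89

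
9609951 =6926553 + 2683398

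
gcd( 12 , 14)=2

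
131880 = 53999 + 77881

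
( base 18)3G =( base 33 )24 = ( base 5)240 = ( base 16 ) 46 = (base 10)70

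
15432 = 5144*3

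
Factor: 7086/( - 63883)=-2^1 * 3^1 * 193^( - 1) * 331^( -1 )*1181^1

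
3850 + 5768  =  9618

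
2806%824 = 334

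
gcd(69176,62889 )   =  1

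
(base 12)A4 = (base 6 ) 324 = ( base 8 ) 174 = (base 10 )124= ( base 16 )7c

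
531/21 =177/7  =  25.29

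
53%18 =17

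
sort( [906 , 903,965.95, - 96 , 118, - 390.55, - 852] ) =[ - 852, - 390.55 , - 96, 118, 903, 906, 965.95 ]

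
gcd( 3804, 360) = 12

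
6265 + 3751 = 10016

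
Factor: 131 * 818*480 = 2^6 * 3^1 * 5^1 *131^1*409^1 = 51435840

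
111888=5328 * 21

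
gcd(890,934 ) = 2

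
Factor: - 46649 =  - 46649^1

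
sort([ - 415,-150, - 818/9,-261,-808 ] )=[ -808, - 415, - 261, - 150, - 818/9]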